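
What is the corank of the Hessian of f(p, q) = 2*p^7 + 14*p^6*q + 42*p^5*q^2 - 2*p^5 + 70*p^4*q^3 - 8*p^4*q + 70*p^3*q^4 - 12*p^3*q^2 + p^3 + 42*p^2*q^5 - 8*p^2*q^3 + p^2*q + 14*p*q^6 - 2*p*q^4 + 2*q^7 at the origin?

The Hessian at 0 is [[0, 0], [0, 0]] of rank 0; hence corank 2.

2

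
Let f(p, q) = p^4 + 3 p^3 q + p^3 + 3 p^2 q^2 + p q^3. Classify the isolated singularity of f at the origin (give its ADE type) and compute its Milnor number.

Type E7, Milnor number mu = 7.

The Hessian of f at 0 has rank 0. Corank 2; j^3 = p^3 is a perfect cube, so E-series; the 4-jet and mu = 7 give E_7.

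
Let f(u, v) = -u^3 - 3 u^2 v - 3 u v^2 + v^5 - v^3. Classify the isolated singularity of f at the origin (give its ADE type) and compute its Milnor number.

Type E8, Milnor number mu = 8.

The Hessian of f at 0 is [[0, 0], [0, 0]] with rank 0, so corank 2. A Groebner basis of the Jacobian ideal J(f) in C{u,v} is {v^4, u^2 + 2*u*v + v^2}; counting standard monomials gives mu = 8. Corank 2; j^3 = -(u + v)^3 is a perfect cube, so E-series; the 5-jet and mu = 8 give E_8.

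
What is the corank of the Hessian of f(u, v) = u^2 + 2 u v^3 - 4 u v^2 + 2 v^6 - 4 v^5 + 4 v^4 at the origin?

1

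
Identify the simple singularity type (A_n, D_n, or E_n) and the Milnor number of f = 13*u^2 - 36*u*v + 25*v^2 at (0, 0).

Type A_1, Milnor number mu = 1.

The Hessian of f at 0 is [[26, -36], [-36, 50]] with rank 2, so corank 0. A Groebner basis of the Jacobian ideal J(f) in C{u,v} is {u, v}; counting standard monomials gives mu = 1. Corank 0: nondegenerate Morse point, so A_1.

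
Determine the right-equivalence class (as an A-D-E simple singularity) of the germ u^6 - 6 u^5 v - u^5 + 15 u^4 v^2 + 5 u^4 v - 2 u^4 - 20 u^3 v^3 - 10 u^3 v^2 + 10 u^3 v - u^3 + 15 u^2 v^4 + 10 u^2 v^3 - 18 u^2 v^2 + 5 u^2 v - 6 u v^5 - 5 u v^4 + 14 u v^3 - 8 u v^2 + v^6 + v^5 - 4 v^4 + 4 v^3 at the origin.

The Hessian of f at 0 is [[0, 0], [0, 0]] with rank 0, so corank 2. A Groebner basis of the Jacobian ideal J(f) in C{u,v} is {-11*u^2/15 + 14*u*v/5 + v^4 - 2*v^3/15 - 8*v^2/3, u^3 + 24*u^2/5 - 78*u*v/5 - 22*v^3/5 + 12*v^2, u^2*v + 26*u^2/15 - 29*u*v/5 - 43*v^3/15 + 14*v^2/3, 7*u^2/15 + u*v^2 - 8*u*v/5 - 26*v^3/15 + 4*v^2/3}; counting standard monomials gives mu = 7. Corank 2; j^3 = -(u - 2*v)^2*(u - v) has shape L^2 M (L != M), so D-series; mu = 7 gives D_7.

D7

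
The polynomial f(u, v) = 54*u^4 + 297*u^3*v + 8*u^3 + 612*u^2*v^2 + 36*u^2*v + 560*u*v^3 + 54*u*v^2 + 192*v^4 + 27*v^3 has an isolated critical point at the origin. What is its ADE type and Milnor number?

Type E_7, Milnor number mu = 7.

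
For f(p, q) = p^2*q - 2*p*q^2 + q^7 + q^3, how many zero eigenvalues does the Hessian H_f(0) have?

2

Hessian at 0 has rank 0.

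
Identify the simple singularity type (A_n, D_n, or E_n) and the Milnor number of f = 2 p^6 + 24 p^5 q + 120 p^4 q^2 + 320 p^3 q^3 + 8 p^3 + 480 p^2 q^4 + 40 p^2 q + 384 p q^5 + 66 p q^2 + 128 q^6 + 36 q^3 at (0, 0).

The Hessian of f at 0 has rank 0. Corank 2; j^3 = 2*(p + 2*q)*(2*p + 3*q)^2 has shape L^2 M (L != M), so D-series; mu = 7 gives D_7.

Type D_7, Milnor number mu = 7.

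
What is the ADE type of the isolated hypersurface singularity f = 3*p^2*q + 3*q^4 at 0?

D5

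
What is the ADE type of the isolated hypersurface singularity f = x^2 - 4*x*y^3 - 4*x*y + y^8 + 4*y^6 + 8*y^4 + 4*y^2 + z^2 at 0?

The Hessian of f at 0 is [[2, -4, 0], [-4, 8, 0], [0, 0, 2]] with rank 2, so corank 1. A Groebner basis of the Jacobian ideal J(f) in C{x,y,z} is {x^3 - 12*x*y^2 + 8*x - 16*y, x^2*y - 4*x*y^2 + 2*x - 4*y, -x/2 + y^3 + y, z}; counting standard monomials gives mu = 7. Corank 1: A-series; mu = 7 gives A_7.

A7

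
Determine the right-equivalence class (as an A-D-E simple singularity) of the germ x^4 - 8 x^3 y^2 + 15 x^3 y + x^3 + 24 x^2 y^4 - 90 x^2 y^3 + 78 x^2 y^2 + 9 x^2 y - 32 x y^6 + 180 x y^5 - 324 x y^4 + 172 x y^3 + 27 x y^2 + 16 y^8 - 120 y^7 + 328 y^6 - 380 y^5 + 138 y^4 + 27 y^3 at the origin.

The Hessian of f at 0 has rank 0. Corank 2; j^3 = (x + 3*y)^3 is a perfect cube, so E-series; the 4-jet and mu = 7 give E_7.

E_7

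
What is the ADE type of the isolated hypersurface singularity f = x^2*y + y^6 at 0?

D_{7}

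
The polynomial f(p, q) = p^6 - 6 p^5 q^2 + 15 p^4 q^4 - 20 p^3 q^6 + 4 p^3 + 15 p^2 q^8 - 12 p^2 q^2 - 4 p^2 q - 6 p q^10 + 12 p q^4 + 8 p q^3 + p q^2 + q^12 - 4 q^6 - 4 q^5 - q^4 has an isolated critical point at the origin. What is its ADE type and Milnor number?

Type D7, Milnor number mu = 7.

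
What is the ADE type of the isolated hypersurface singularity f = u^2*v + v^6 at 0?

The Hessian of f at 0 has rank 0. Corank 2; j^3 = u^2*v has shape L^2 M (L != M), so D-series; mu = 7 gives D_7.

D_{7}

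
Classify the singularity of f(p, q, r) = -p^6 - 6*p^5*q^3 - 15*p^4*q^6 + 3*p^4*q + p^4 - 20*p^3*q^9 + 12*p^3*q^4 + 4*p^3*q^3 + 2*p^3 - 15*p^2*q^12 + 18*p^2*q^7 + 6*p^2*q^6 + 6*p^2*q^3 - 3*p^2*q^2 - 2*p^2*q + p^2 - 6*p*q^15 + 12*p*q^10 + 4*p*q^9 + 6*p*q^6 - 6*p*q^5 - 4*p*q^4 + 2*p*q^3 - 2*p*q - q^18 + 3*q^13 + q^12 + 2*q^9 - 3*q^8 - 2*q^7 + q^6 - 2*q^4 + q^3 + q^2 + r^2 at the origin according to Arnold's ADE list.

A2

The Hessian of f at 0 is [[2, -2, 0], [-2, 2, 0], [0, 0, 2]] with rank 2, so corank 1. A Groebner basis of the Jacobian ideal J(f) in C{p,q,r} is {q^2, p - q, r}; counting standard monomials gives mu = 2. Corank 1: A-series; mu = 2 gives A_2.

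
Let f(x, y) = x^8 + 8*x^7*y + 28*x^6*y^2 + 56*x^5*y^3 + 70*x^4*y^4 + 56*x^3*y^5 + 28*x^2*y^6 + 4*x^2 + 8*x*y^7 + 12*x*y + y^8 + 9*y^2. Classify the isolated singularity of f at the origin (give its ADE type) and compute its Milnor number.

Type A7, Milnor number mu = 7.

The Hessian of f at 0 has rank 1. Corank 1: A-series; mu = 7 gives A_7.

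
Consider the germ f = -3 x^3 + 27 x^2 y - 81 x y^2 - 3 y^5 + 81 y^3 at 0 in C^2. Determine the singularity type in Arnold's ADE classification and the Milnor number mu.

Type E8, Milnor number mu = 8.

The Hessian of f at 0 has rank 0. Corank 2; j^3 = -3*(x - 3*y)^3 is a perfect cube, so E-series; the 5-jet and mu = 8 give E_8.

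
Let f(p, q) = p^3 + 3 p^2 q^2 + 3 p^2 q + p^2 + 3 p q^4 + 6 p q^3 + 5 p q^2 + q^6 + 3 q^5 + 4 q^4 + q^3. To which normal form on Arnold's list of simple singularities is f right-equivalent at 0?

The Hessian of f at 0 has rank 1. Corank 1: A-series; mu = 2 gives A_2.

A_2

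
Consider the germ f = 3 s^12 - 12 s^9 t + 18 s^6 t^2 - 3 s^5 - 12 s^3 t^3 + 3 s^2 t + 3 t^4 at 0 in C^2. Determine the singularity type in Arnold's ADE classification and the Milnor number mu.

Type D_{5}, Milnor number mu = 5.

The Hessian of f at 0 has rank 0. Corank 2; j^3 = 3*s^2*t has shape L^2 M (L != M), so D-series; mu = 5 gives D_5.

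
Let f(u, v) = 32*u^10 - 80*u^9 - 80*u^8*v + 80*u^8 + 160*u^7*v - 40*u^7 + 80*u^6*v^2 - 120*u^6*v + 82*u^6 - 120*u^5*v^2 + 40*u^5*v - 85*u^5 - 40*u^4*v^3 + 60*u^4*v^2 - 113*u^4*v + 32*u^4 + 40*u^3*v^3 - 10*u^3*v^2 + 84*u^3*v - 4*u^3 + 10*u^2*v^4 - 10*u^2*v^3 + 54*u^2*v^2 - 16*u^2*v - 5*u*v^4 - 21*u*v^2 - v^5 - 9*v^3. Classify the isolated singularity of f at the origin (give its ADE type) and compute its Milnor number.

Type D_6, Milnor number mu = 6.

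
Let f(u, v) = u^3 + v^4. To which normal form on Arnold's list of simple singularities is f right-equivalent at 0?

E_6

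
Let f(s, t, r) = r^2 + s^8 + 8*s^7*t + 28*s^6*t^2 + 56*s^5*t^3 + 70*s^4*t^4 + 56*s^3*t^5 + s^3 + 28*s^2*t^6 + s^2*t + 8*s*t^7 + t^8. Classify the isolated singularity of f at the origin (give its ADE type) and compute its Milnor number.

Type D_9, Milnor number mu = 9.

The Hessian of f at 0 has rank 1. Corank 2; j^3 = s^2*(s + t) has shape L^2 M (L != M), so D-series; mu = 9 gives D_9.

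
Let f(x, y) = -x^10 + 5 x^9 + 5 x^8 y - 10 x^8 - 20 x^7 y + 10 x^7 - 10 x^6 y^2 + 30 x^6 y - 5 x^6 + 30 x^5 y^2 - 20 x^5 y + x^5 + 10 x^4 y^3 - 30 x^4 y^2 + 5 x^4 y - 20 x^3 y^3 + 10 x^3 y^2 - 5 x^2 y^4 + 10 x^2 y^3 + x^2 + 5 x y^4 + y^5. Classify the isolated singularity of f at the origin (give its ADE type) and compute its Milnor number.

Type A_{4}, Milnor number mu = 4.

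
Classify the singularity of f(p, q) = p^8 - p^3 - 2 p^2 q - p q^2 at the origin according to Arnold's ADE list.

D_{9}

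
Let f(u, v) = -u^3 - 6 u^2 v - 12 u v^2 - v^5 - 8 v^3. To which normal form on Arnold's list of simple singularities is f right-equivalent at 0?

E8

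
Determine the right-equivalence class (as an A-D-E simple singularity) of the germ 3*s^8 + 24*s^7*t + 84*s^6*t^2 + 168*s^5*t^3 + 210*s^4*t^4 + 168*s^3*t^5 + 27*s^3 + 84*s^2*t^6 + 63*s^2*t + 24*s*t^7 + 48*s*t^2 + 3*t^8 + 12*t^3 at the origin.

D_{9}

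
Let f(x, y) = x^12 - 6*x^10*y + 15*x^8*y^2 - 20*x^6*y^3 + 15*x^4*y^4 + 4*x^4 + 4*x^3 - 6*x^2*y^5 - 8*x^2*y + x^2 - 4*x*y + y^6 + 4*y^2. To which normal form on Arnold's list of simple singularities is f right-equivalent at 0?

A5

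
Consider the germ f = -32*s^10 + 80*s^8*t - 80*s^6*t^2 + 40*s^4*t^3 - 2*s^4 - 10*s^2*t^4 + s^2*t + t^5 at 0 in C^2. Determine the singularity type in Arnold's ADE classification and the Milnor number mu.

The Hessian of f at 0 is [[0, 0], [0, 0]] with rank 0, so corank 2. A Groebner basis of the Jacobian ideal J(f) in C{s,t} is {s^2/5 + t^4, s^3, s*t}; counting standard monomials gives mu = 6. Corank 2; j^3 = s^2*t has shape L^2 M (L != M), so D-series; mu = 6 gives D_6.

Type D6, Milnor number mu = 6.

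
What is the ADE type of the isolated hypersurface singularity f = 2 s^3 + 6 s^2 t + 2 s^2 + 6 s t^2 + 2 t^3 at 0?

A2

The Hessian of f at 0 has rank 1. Corank 1: A-series; mu = 2 gives A_2.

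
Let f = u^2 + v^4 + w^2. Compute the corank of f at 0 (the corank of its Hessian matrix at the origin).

1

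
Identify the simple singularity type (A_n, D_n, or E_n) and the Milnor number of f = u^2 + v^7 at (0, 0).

Type A_6, Milnor number mu = 6.

The Hessian of f at 0 has rank 1. Corank 1: A-series; mu = 6 gives A_6.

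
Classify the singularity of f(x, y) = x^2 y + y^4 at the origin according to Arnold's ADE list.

The Hessian of f at 0 has rank 0. Corank 2; j^3 = x^2*y has shape L^2 M (L != M), so D-series; mu = 5 gives D_5.

D_{5}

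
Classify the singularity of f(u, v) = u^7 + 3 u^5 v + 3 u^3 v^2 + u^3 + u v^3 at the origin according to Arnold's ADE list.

The Hessian of f at 0 has rank 0. Corank 2; j^3 = u^3 is a perfect cube, so E-series; the 4-jet and mu = 7 give E_7.

E_7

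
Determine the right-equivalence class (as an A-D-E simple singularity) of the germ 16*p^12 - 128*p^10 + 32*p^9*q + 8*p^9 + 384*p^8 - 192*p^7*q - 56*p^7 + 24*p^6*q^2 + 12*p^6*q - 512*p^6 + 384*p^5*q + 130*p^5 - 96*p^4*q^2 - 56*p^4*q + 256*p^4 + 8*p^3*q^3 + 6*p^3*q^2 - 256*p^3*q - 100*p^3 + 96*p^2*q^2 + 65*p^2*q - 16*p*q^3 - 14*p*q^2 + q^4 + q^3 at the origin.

D_{5}

The Hessian of f at 0 has rank 0. Corank 2; j^3 = -(4*p - q)*(5*p - q)^2 has shape L^2 M (L != M), so D-series; mu = 5 gives D_5.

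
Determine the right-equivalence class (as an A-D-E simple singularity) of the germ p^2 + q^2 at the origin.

The Hessian of f at 0 has rank 2. Corank 0: nondegenerate Morse point, so A_1.

A_1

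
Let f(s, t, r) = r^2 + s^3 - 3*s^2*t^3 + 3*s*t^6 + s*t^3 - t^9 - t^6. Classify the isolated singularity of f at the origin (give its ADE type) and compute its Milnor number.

Type E_7, Milnor number mu = 7.

The Hessian of f at 0 has rank 1. Corank 2; j^3 = s^3 is a perfect cube, so E-series; the 4-jet and mu = 7 give E_7.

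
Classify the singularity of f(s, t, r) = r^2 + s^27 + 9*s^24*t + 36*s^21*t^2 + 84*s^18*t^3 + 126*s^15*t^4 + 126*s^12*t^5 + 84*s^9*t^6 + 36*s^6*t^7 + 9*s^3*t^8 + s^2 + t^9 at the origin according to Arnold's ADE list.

The Hessian of f at 0 has rank 2. Corank 1: A-series; mu = 8 gives A_8.

A8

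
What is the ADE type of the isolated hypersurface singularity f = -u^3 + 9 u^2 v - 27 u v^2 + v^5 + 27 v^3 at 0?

The Hessian of f at 0 has rank 0. Corank 2; j^3 = -(u - 3*v)^3 is a perfect cube, so E-series; the 5-jet and mu = 8 give E_8.

E_8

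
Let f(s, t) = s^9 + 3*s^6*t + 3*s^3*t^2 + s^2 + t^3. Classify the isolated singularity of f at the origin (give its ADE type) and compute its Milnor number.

The Hessian of f at 0 is [[2, 0], [0, 0]] with rank 1, so corank 1. A Groebner basis of the Jacobian ideal J(f) in C{s,t} is {t^2, s}; counting standard monomials gives mu = 2. Corank 1: A-series; mu = 2 gives A_2.

Type A_2, Milnor number mu = 2.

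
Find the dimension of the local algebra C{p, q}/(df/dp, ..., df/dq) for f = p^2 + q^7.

6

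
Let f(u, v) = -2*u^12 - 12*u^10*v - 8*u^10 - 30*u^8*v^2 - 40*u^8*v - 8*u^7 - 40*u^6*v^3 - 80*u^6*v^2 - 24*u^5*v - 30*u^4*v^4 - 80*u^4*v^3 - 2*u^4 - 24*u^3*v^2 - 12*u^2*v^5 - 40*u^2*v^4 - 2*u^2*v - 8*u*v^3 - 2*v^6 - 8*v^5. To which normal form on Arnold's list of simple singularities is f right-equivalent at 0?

D_7

The Hessian of f at 0 is [[0, 0], [0, 0]] with rank 0, so corank 2. A Groebner basis of the Jacobian ideal J(f) in C{u,v} is {u^3, u^2*v + 2*u^2/3 + 4*u*v^2/3, u*v/2 + v^3}; counting standard monomials gives mu = 7. Corank 2; j^3 = -2*u^2*v has shape L^2 M (L != M), so D-series; mu = 7 gives D_7.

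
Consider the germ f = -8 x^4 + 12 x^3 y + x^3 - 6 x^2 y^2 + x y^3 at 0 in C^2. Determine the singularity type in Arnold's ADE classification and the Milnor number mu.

The Hessian of f at 0 has rank 0. Corank 2; j^3 = x^3 is a perfect cube, so E-series; the 4-jet and mu = 7 give E_7.

Type E_7, Milnor number mu = 7.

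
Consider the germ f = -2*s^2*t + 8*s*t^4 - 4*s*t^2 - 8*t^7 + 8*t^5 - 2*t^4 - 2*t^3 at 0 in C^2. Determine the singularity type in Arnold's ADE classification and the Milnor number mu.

Type D5, Milnor number mu = 5.

The Hessian of f at 0 is [[0, 0], [0, 0]] with rank 0, so corank 2. A Groebner basis of the Jacobian ideal J(f) in C{s,t} is {s^3 - s^2/4 + t^2/4, s^2/4 + t^3 - t^2/4, s*t + t^2}; counting standard monomials gives mu = 5. Corank 2; j^3 = -2*t*(s + t)^2 has shape L^2 M (L != M), so D-series; mu = 5 gives D_5.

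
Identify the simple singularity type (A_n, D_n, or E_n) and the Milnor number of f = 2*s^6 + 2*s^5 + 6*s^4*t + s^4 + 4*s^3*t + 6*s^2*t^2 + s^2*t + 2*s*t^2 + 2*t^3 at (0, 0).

The Hessian of f at 0 has rank 0. Corank 2; j^3 = t*(s^2 + 2*s*t + 2*t^2) splits into three distinct lines over C (the quadratic factor has nonzero discriminant), so D_4.

Type D_{4}, Milnor number mu = 4.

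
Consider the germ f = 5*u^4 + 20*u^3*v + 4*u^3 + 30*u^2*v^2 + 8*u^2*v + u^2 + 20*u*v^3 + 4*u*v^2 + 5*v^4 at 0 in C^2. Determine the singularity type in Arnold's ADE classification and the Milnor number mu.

Type A_{3}, Milnor number mu = 3.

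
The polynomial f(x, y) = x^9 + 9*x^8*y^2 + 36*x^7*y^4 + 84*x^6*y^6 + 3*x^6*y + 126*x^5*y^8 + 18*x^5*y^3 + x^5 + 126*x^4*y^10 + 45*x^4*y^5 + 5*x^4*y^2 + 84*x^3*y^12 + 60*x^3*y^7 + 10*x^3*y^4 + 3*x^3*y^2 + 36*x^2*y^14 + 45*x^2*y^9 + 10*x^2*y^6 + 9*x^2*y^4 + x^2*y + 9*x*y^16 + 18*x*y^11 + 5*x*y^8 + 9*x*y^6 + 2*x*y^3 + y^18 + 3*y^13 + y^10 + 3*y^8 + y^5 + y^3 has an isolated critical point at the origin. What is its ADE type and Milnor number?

Type D4, Milnor number mu = 4.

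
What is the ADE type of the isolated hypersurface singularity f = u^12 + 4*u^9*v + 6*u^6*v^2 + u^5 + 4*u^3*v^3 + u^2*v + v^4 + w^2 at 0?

The Hessian of f at 0 has rank 1. Corank 2; j^3 = u^2*v has shape L^2 M (L != M), so D-series; mu = 5 gives D_5.

D_{5}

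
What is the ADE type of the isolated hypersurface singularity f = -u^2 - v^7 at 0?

A6

The Hessian of f at 0 is [[-2, 0], [0, 0]] with rank 1, so corank 1. A Groebner basis of the Jacobian ideal J(f) in C{u,v} is {v^6, u}; counting standard monomials gives mu = 6. Corank 1: A-series; mu = 6 gives A_6.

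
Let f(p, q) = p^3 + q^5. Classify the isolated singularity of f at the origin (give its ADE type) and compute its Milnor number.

Type E_{8}, Milnor number mu = 8.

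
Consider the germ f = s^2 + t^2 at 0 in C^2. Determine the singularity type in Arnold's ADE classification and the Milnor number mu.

Type A_1, Milnor number mu = 1.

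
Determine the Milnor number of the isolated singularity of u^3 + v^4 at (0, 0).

6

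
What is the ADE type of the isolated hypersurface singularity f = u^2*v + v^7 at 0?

The Hessian of f at 0 has rank 0. Corank 2; j^3 = u^2*v has shape L^2 M (L != M), so D-series; mu = 8 gives D_8.

D_8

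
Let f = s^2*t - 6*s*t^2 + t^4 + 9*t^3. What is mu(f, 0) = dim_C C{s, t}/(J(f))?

5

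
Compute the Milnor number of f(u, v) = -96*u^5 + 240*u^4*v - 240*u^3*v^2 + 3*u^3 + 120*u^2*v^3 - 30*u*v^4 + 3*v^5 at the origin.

8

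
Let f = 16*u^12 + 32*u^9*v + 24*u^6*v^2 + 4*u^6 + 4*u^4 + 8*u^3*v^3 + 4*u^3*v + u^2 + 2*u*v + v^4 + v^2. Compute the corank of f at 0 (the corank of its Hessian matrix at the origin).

1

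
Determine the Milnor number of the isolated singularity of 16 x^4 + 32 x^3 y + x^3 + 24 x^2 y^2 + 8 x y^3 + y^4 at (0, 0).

The Hessian of f at 0 is [[0, 0], [0, 0]] with rank 0, so corank 2. A Groebner basis of the Jacobian ideal J(f) in C{x,y} is {y^4, x*y^2 + y^3/6, x^2}; counting standard monomials gives mu = 6. Corank 2; j^3 = x^3 is a perfect cube, so E-series; the 4-jet and mu = 6 give E_6.

6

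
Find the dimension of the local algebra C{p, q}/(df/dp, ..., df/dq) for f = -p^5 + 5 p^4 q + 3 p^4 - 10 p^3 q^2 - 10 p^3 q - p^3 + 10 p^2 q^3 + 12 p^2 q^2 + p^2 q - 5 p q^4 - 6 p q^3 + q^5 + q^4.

5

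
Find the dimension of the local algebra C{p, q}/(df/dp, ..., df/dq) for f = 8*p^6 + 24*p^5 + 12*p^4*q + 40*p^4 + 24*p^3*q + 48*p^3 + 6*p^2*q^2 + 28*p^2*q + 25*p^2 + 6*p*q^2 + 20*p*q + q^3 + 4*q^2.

2

The Hessian of f at 0 has rank 1. Corank 1: A-series; mu = 2 gives A_2.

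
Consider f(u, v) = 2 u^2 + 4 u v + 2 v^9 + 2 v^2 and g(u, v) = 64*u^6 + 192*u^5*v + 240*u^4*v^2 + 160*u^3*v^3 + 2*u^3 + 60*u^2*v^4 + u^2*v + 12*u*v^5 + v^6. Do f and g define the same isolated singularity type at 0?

No.

The Hessian of f at 0 is [[4, 4], [4, 4]] with rank 1, so corank 1. A Groebner basis of the Jacobian ideal J(f) in C{u,v} is {v^8, u + v}; counting standard monomials gives mu = 8. Corank 1: A-series; mu = 8 gives A_8. The Hessian of g at 0 is [[0, 0], [0, 0]] with rank 0, so corank 2. A Groebner basis of the Jacobian ideal J(g) in C{u,v} is {-u*v/12 + v^5, u*v^2, u^2 + u*v/2}; counting standard monomials gives mu = 7. Corank 2; j^3 = u^2*(2*u + v) has shape L^2 M (L != M), so D-series; mu = 7 gives D_7. f is A_8 but g is D_7, hence not right-equivalent.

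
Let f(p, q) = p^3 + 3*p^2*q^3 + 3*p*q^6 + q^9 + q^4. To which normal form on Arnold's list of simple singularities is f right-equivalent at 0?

E6

The Hessian of f at 0 is [[0, 0], [0, 0]] with rank 0, so corank 2. A Groebner basis of the Jacobian ideal J(f) in C{p,q} is {q^3, p^2}; counting standard monomials gives mu = 6. Corank 2; j^3 = p^3 is a perfect cube, so E-series; the 4-jet and mu = 6 give E_6.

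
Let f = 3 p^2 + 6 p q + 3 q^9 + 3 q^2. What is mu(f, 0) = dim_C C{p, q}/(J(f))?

The Hessian of f at 0 has rank 1. Corank 1: A-series; mu = 8 gives A_8.

8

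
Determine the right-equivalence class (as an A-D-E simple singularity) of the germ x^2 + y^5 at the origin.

A_{4}

The Hessian of f at 0 is [[2, 0], [0, 0]] with rank 1, so corank 1. A Groebner basis of the Jacobian ideal J(f) in C{x,y} is {y^4, x}; counting standard monomials gives mu = 4. Corank 1: A-series; mu = 4 gives A_4.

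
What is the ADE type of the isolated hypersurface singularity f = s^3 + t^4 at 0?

E_{6}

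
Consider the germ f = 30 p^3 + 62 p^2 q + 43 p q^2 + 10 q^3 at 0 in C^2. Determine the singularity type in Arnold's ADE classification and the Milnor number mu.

Type D4, Milnor number mu = 4.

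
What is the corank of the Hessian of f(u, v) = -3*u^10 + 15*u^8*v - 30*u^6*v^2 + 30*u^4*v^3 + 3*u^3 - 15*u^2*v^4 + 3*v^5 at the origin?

2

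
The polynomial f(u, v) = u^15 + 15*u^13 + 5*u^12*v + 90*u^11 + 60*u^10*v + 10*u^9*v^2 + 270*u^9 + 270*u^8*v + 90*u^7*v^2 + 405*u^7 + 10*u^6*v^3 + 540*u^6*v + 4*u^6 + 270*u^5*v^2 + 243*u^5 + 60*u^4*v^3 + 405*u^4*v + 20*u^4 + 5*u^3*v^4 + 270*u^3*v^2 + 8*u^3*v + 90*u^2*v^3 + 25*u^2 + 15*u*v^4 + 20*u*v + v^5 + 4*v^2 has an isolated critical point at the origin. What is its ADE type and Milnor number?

The Hessian of f at 0 has rank 1. Corank 1: A-series; mu = 4 gives A_4.

Type A_{4}, Milnor number mu = 4.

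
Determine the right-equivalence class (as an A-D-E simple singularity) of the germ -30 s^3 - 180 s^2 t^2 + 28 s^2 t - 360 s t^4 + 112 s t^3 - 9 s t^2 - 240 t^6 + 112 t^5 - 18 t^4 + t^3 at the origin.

The Hessian of f at 0 has rank 0. Corank 2; j^3 = -(3*s - t)*(10*s^2 - 6*s*t + t^2) splits into three distinct lines over C (the quadratic factor has nonzero discriminant), so D_4.

D_{4}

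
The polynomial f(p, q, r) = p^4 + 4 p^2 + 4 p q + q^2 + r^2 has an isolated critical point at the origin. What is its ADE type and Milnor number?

Type A_{3}, Milnor number mu = 3.

The Hessian of f at 0 is [[8, 4, 0], [4, 2, 0], [0, 0, 2]] with rank 2, so corank 1. A Groebner basis of the Jacobian ideal J(f) in C{p,q,r} is {q^3, p + q/2, r}; counting standard monomials gives mu = 3. Corank 1: A-series; mu = 3 gives A_3.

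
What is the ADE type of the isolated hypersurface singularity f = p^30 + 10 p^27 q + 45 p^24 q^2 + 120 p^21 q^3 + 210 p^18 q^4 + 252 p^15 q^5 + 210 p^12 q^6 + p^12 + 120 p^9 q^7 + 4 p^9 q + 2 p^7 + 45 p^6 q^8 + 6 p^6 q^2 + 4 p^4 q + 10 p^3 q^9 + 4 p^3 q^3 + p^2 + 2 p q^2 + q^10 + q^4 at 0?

A9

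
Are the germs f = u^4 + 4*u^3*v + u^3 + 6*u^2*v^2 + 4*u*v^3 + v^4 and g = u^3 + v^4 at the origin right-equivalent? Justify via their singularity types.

Yes.

The Hessian of f at 0 is [[0, 0], [0, 0]] with rank 0, so corank 2. A Groebner basis of the Jacobian ideal J(f) in C{u,v} is {v^4, u*v^2 + v^3/3, u^2}; counting standard monomials gives mu = 6. Corank 2; j^3 = u^3 is a perfect cube, so E-series; the 4-jet and mu = 6 give E_6. The Hessian of g at 0 is [[0, 0], [0, 0]] with rank 0, so corank 2. A Groebner basis of the Jacobian ideal J(g) in C{u,v} is {v^3, u^2}; counting standard monomials gives mu = 6. Corank 2; j^3 = u^3 is a perfect cube, so E-series; the 4-jet and mu = 6 give E_6. Both have type E_6, hence right-equivalent.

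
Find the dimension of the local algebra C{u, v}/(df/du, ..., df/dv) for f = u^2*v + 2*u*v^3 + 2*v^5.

The Hessian of f at 0 has rank 0. Corank 2; j^3 = u^2*v has shape L^2 M (L != M), so D-series; mu = 6 gives D_6.

6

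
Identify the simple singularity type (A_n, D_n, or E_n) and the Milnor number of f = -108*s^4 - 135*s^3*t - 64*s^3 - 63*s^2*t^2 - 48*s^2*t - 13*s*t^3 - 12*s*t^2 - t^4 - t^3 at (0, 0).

Type E_{7}, Milnor number mu = 7.

The Hessian of f at 0 has rank 0. Corank 2; j^3 = -(4*s + t)^3 is a perfect cube, so E-series; the 4-jet and mu = 7 give E_7.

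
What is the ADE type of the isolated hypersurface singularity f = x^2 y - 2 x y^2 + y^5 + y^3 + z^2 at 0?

The Hessian of f at 0 has rank 1. Corank 2; j^3 = y*(x - y)^2 has shape L^2 M (L != M), so D-series; mu = 6 gives D_6.

D6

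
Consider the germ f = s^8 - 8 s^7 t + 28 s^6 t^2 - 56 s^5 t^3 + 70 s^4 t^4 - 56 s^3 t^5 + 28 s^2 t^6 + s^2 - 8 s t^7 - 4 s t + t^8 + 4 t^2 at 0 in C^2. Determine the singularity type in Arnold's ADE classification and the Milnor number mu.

Type A_{7}, Milnor number mu = 7.

The Hessian of f at 0 has rank 1. Corank 1: A-series; mu = 7 gives A_7.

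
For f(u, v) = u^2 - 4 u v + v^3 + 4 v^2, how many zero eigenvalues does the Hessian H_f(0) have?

1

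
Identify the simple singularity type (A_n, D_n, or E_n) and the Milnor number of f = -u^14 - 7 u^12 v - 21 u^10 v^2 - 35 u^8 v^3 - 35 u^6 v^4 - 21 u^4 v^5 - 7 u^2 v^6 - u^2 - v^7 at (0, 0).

The Hessian of f at 0 has rank 1. Corank 1: A-series; mu = 6 gives A_6.

Type A6, Milnor number mu = 6.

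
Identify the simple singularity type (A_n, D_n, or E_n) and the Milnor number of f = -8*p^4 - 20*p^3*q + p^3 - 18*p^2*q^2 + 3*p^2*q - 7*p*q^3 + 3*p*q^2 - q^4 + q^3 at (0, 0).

The Hessian of f at 0 is [[0, 0], [0, 0]] with rank 0, so corank 2. A Groebner basis of the Jacobian ideal J(f) in C{p,q} is {3*p^2/4 + 3*p*q/2 + q^4 + q^3/4 + 3*q^2/4, p^3 - 9*p^2/4 - 9*p*q/2 + q^3/4 - 9*q^2/4, p^2*q + 7*p^2/4 + 7*p*q/2 - 5*q^3/12 + 7*q^2/4, -p^2 + p*q^2 - 2*p*q + 2*q^3/3 - q^2}; counting standard monomials gives mu = 7. Corank 2; j^3 = (p + q)^3 is a perfect cube, so E-series; the 4-jet and mu = 7 give E_7.

Type E_7, Milnor number mu = 7.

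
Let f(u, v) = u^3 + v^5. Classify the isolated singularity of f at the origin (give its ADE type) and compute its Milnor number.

Type E_8, Milnor number mu = 8.

The Hessian of f at 0 is [[0, 0], [0, 0]] with rank 0, so corank 2. A Groebner basis of the Jacobian ideal J(f) in C{u,v} is {v^4, u^2}; counting standard monomials gives mu = 8. Corank 2; j^3 = u^3 is a perfect cube, so E-series; the 5-jet and mu = 8 give E_8.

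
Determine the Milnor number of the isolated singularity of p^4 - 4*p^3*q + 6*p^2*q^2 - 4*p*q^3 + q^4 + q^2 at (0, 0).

The Hessian of f at 0 is [[0, 0], [0, 2]] with rank 1, so corank 1. A Groebner basis of the Jacobian ideal J(f) in C{p,q} is {p^3, q}; counting standard monomials gives mu = 3. Corank 1: A-series; mu = 3 gives A_3.

3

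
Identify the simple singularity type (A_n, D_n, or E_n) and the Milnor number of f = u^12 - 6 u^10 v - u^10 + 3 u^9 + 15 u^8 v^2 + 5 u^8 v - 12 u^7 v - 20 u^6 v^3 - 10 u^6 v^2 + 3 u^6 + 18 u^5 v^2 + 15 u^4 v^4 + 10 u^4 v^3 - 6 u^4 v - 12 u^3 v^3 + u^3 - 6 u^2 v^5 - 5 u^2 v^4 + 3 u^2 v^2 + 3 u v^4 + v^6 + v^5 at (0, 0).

Type E_{8}, Milnor number mu = 8.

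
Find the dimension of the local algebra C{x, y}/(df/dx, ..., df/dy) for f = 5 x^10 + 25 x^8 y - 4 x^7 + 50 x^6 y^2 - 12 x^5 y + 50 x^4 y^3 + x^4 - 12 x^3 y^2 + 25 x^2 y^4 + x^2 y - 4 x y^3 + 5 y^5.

6

The Hessian of f at 0 has rank 0. Corank 2; j^3 = x^2*y has shape L^2 M (L != M), so D-series; mu = 6 gives D_6.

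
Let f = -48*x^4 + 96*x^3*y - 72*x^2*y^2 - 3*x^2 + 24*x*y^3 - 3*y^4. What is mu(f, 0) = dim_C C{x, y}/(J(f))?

3

The Hessian of f at 0 has rank 1. Corank 1: A-series; mu = 3 gives A_3.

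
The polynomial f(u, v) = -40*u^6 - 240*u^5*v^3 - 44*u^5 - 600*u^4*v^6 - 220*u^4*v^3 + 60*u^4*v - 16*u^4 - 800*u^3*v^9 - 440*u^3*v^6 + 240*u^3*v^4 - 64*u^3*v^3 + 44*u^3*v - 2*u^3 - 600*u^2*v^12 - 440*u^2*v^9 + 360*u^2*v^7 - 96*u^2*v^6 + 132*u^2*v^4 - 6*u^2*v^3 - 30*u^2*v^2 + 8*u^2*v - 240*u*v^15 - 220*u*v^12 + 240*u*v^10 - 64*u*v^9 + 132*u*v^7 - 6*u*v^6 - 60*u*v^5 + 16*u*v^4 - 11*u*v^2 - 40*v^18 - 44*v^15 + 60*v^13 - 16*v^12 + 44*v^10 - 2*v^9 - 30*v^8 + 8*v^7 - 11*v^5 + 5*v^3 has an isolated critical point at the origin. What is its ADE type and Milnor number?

Type D4, Milnor number mu = 4.

The Hessian of f at 0 has rank 0. Corank 2; j^3 = -(u - v)*(2*u^2 - 6*u*v + 5*v^2) splits into three distinct lines over C (the quadratic factor has nonzero discriminant), so D_4.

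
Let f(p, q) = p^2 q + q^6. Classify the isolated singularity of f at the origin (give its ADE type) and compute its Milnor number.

The Hessian of f at 0 is [[0, 0], [0, 0]] with rank 0, so corank 2. A Groebner basis of the Jacobian ideal J(f) in C{p,q} is {p^2/6 + q^5, p^3, p*q}; counting standard monomials gives mu = 7. Corank 2; j^3 = p^2*q has shape L^2 M (L != M), so D-series; mu = 7 gives D_7.

Type D_7, Milnor number mu = 7.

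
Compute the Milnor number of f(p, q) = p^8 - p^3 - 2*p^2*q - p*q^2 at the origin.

The Hessian of f at 0 has rank 0. Corank 2; j^3 = -p*(p + q)^2 has shape L^2 M (L != M), so D-series; mu = 9 gives D_9.

9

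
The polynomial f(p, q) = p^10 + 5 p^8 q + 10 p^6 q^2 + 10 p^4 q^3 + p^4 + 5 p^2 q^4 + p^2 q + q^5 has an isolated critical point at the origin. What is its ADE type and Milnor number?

Type D_{6}, Milnor number mu = 6.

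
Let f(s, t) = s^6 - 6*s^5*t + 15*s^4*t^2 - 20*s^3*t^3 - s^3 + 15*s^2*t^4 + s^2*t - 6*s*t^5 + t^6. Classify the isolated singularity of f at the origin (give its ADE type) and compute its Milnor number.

The Hessian of f at 0 is [[0, 0], [0, 0]] with rank 0, so corank 2. A Groebner basis of the Jacobian ideal J(f) in C{s,t} is {s*t/6 + t^5, s*t^2, s^2 - s*t}; counting standard monomials gives mu = 7. Corank 2; j^3 = -s^2*(s - t) has shape L^2 M (L != M), so D-series; mu = 7 gives D_7.

Type D_{7}, Milnor number mu = 7.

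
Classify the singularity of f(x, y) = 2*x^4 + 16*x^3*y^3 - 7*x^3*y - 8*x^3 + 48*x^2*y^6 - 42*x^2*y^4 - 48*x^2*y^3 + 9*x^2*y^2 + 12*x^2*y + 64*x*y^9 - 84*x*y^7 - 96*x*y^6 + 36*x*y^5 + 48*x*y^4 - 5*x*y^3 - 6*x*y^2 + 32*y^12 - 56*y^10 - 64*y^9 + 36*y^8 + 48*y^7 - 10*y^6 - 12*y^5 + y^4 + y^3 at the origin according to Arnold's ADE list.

The Hessian of f at 0 is [[0, 0], [0, 0]] with rank 0, so corank 2. A Groebner basis of the Jacobian ideal J(f) in C{x,y} is {768*x^2 - 768*x*y + y^4 + 8*y^3 + 192*y^2, x^3 - 36*x^2 + 36*x*y - y^3/2 - 9*y^2, x^2*y - 40*x^2 + 40*x*y - 2*y^3/3 - 10*y^2, -32*x^2 + x*y^2 + 32*x*y - 5*y^3/6 - 8*y^2}; counting standard monomials gives mu = 7. Corank 2; j^3 = -(2*x - y)^3 is a perfect cube, so E-series; the 4-jet and mu = 7 give E_7.

E7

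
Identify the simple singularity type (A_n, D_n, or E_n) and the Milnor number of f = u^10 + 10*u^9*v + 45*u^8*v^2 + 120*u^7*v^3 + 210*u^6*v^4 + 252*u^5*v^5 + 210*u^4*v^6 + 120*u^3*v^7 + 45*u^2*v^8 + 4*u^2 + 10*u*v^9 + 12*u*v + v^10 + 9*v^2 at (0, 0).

The Hessian of f at 0 has rank 1. Corank 1: A-series; mu = 9 gives A_9.

Type A9, Milnor number mu = 9.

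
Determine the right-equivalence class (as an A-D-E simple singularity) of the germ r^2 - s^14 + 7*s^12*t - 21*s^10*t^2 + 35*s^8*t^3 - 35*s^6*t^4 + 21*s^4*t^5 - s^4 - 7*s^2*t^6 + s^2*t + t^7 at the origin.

D_8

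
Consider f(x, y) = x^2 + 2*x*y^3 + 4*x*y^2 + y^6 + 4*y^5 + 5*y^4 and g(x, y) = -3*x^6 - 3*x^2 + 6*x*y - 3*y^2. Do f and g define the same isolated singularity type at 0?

No.

The Hessian of f at 0 has rank 1. Corank 1: A-series; mu = 3 gives A_3. The Hessian of g at 0 has rank 1. Corank 1: A-series; mu = 5 gives A_5. f is A_3 but g is A_5, hence not right-equivalent.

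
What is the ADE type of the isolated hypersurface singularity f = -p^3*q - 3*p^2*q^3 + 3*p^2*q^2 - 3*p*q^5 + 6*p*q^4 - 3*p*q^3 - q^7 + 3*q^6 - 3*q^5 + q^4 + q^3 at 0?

E7

The Hessian of f at 0 has rank 0. Corank 2; j^3 = q^3 is a perfect cube, so E-series; the 4-jet and mu = 7 give E_7.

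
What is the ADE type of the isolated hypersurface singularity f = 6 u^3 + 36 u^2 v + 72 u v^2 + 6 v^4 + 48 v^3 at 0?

The Hessian of f at 0 is [[0, 0], [0, 0]] with rank 0, so corank 2. A Groebner basis of the Jacobian ideal J(f) in C{u,v} is {v^3, u^2 + 4*u*v + 4*v^2}; counting standard monomials gives mu = 6. Corank 2; j^3 = 6*(u + 2*v)^3 is a perfect cube, so E-series; the 4-jet and mu = 6 give E_6.

E6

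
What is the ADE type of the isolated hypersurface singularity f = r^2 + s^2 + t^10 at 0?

A9

The Hessian of f at 0 is [[2, 0, 0], [0, 0, 0], [0, 0, 2]] with rank 2, so corank 1. A Groebner basis of the Jacobian ideal J(f) in C{s,t,r} is {t^9, s, r}; counting standard monomials gives mu = 9. Corank 1: A-series; mu = 9 gives A_9.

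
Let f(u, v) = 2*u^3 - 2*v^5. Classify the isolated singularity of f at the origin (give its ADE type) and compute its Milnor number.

Type E_{8}, Milnor number mu = 8.

The Hessian of f at 0 is [[0, 0], [0, 0]] with rank 0, so corank 2. A Groebner basis of the Jacobian ideal J(f) in C{u,v} is {v^4, u^2}; counting standard monomials gives mu = 8. Corank 2; j^3 = 2*u^3 is a perfect cube, so E-series; the 5-jet and mu = 8 give E_8.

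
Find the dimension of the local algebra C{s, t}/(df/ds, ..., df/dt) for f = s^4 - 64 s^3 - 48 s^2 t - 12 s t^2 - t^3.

6

The Hessian of f at 0 has rank 0. Corank 2; j^3 = -(4*s + t)^3 is a perfect cube, so E-series; the 4-jet and mu = 6 give E_6.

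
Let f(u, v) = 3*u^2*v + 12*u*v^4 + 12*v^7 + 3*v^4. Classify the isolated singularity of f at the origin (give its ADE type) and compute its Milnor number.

Type D_5, Milnor number mu = 5.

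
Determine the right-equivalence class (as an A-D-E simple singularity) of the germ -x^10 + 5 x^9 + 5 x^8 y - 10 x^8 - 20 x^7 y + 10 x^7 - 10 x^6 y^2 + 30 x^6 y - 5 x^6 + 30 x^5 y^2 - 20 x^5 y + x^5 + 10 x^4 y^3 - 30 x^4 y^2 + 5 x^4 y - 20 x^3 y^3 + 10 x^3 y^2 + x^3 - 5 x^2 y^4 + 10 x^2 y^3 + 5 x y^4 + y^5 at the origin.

E8

The Hessian of f at 0 is [[0, 0], [0, 0]] with rank 0, so corank 2. A Groebner basis of the Jacobian ideal J(f) in C{x,y} is {y^5, x*y^3 + y^4/4, x^2}; counting standard monomials gives mu = 8. Corank 2; j^3 = x^3 is a perfect cube, so E-series; the 5-jet and mu = 8 give E_8.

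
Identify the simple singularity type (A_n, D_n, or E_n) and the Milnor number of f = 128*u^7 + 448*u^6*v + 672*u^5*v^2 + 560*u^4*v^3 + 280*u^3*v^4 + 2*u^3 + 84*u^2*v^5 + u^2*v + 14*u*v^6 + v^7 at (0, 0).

Type D_8, Milnor number mu = 8.

The Hessian of f at 0 has rank 0. Corank 2; j^3 = u^2*(2*u + v) has shape L^2 M (L != M), so D-series; mu = 8 gives D_8.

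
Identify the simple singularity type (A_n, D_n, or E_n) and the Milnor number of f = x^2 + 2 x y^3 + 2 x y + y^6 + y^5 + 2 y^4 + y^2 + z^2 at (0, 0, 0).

Type A4, Milnor number mu = 4.

The Hessian of f at 0 has rank 2. Corank 1: A-series; mu = 4 gives A_4.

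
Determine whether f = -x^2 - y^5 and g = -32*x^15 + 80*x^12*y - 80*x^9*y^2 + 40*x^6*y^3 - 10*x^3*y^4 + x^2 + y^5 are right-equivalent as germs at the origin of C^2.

The Hessian of f at 0 has rank 1. Corank 1: A-series; mu = 4 gives A_4. The Hessian of g at 0 has rank 1. Corank 1: A-series; mu = 4 gives A_4. Both have type A_4, hence right-equivalent.

Yes.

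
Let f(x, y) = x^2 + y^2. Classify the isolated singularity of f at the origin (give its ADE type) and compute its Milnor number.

Type A1, Milnor number mu = 1.

The Hessian of f at 0 has rank 2. Corank 0: nondegenerate Morse point, so A_1.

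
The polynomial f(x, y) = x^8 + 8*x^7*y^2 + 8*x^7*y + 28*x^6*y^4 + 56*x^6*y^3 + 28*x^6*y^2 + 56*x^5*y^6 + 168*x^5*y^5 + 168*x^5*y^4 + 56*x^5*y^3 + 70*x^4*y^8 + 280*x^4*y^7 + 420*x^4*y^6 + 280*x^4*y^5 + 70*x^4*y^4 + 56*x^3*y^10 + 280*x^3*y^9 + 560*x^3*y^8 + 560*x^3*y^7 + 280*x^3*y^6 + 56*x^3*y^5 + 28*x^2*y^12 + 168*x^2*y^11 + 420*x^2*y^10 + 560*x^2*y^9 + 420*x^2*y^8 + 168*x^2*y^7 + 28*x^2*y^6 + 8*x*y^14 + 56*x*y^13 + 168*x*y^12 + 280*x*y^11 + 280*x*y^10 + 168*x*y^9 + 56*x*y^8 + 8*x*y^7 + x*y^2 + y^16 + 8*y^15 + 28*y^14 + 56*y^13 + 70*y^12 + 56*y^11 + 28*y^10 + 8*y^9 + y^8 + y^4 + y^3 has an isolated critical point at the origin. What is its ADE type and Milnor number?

The Hessian of f at 0 has rank 0. Corank 2; j^3 = y^2*(x + y) has shape L^2 M (L != M), so D-series; mu = 9 gives D_9.

Type D_9, Milnor number mu = 9.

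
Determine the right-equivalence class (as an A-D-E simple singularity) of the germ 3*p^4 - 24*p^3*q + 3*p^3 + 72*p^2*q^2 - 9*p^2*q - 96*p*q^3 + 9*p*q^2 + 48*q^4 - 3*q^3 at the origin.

The Hessian of f at 0 has rank 0. Corank 2; j^3 = 3*(p - q)^3 is a perfect cube, so E-series; the 4-jet and mu = 6 give E_6.

E6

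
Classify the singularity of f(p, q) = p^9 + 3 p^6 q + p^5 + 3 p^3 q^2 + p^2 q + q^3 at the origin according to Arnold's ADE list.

D_4

The Hessian of f at 0 has rank 0. Corank 2; j^3 = q*(p^2 + q^2) splits into three distinct lines over C (the quadratic factor has nonzero discriminant), so D_4.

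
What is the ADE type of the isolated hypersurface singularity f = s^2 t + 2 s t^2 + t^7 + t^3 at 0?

D_8

The Hessian of f at 0 has rank 0. Corank 2; j^3 = t*(s + t)^2 has shape L^2 M (L != M), so D-series; mu = 8 gives D_8.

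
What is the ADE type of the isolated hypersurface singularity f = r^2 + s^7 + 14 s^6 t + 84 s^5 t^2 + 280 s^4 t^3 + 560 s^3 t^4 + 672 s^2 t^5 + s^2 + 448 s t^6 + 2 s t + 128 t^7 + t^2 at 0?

A6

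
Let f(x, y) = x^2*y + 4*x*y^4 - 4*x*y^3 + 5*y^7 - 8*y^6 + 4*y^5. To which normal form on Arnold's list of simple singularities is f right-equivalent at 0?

D_{8}

The Hessian of f at 0 has rank 0. Corank 2; j^3 = x^2*y has shape L^2 M (L != M), so D-series; mu = 8 gives D_8.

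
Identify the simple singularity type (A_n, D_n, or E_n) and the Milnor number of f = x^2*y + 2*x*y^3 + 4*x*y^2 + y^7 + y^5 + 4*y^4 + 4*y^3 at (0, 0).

Type D_8, Milnor number mu = 8.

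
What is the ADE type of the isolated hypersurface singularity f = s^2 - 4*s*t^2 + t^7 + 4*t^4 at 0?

The Hessian of f at 0 has rank 1. Corank 1: A-series; mu = 6 gives A_6.

A6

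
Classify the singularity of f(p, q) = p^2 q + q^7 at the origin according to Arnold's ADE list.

D8

The Hessian of f at 0 is [[0, 0], [0, 0]] with rank 0, so corank 2. A Groebner basis of the Jacobian ideal J(f) in C{p,q} is {p^2/7 + q^6, p^3, p*q}; counting standard monomials gives mu = 8. Corank 2; j^3 = p^2*q has shape L^2 M (L != M), so D-series; mu = 8 gives D_8.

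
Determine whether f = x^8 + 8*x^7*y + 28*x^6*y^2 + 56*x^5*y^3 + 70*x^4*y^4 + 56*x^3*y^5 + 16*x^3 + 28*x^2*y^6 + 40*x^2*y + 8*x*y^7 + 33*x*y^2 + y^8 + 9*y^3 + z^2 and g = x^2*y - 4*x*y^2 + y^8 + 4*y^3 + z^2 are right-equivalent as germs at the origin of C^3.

Yes.

The Hessian of f at 0 has rank 1. Corank 2; j^3 = (x + y)*(4*x + 3*y)^2 has shape L^2 M (L != M), so D-series; mu = 9 gives D_9. The Hessian of g at 0 has rank 1. Corank 2; j^3 = y*(x - 2*y)^2 has shape L^2 M (L != M), so D-series; mu = 9 gives D_9. Both have type D_9, hence right-equivalent.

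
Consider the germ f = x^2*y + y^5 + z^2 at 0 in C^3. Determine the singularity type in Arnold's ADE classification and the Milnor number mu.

The Hessian of f at 0 has rank 1. Corank 2; j^3 = x^2*y has shape L^2 M (L != M), so D-series; mu = 6 gives D_6.

Type D_{6}, Milnor number mu = 6.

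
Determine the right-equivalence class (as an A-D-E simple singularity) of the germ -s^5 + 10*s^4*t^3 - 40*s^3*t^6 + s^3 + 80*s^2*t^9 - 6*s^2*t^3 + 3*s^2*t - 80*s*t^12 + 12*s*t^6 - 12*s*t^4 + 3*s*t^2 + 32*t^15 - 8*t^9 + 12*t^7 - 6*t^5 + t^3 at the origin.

E_8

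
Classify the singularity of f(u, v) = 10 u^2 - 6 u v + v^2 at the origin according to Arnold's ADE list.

The Hessian of f at 0 has rank 2. Corank 0: nondegenerate Morse point, so A_1.

A_{1}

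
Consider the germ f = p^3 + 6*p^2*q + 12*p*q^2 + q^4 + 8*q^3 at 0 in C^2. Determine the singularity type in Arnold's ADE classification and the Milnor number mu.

Type E_6, Milnor number mu = 6.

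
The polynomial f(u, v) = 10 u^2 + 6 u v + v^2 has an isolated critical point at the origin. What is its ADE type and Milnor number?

Type A_{1}, Milnor number mu = 1.

The Hessian of f at 0 has rank 2. Corank 0: nondegenerate Morse point, so A_1.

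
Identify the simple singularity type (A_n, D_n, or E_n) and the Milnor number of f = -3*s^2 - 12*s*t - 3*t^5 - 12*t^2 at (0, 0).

The Hessian of f at 0 is [[-6, -12], [-12, -24]] with rank 1, so corank 1. A Groebner basis of the Jacobian ideal J(f) in C{s,t} is {t^4, s + 2*t}; counting standard monomials gives mu = 4. Corank 1: A-series; mu = 4 gives A_4.

Type A_{4}, Milnor number mu = 4.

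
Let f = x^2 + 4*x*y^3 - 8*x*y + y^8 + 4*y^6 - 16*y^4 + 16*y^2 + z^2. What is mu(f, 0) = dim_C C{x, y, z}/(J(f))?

7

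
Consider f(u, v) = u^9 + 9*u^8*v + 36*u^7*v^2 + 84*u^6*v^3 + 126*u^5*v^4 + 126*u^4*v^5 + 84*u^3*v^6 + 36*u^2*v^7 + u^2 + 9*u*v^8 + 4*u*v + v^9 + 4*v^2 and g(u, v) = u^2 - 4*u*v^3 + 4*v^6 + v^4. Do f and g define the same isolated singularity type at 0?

No.

The Hessian of f at 0 is [[2, 4], [4, 8]] with rank 1, so corank 1. A Groebner basis of the Jacobian ideal J(f) in C{u,v} is {v^8, u + 2*v}; counting standard monomials gives mu = 8. Corank 1: A-series; mu = 8 gives A_8. The Hessian of g at 0 is [[2, 0], [0, 0]] with rank 1, so corank 1. A Groebner basis of the Jacobian ideal J(g) in C{u,v} is {v^3, u}; counting standard monomials gives mu = 3. Corank 1: A-series; mu = 3 gives A_3. f is A_8 but g is A_3, hence not right-equivalent.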